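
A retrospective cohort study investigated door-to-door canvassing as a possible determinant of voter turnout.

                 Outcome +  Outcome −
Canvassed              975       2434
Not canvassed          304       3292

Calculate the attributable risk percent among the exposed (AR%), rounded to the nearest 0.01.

Cells: a = 975, b = 2434, c = 304, d = 3292.
Risk in exposed = 975/3409 = 0.28601; risk in unexposed = 304/3596 = 0.08454.
RR = 0.28601/0.08454 = 3.38317
AR% = (RR − 1)/RR × 100 = (3.38317 − 1)/3.38317 × 100 = 70.4419%

70.44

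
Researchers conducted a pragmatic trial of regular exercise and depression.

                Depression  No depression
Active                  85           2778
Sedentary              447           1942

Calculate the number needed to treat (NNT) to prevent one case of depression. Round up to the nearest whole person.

Risk in treated group = 85/2863 = 0.02969; risk in control = 447/2389 = 0.18711.
Absolute risk reduction = 0.18711 − 0.02969 = 0.15742
NNT = 1 / ARR = 1 / 0.15742 = 6.352 → round up → 7

7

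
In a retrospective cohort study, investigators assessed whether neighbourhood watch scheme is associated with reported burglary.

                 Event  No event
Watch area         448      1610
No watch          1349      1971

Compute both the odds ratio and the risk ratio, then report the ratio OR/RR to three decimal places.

Cells: a = 448, b = 1610, c = 1349, d = 1971.
OR = (448·1971)/(1610·1349) = 883008/2171890 = 0.40656
Risk in exposed = 448/2058 = 0.21769; risk in unexposed = 1349/3320 = 0.40633; RR = 0.53575
OR/RR = 0.40656 / 0.53575 = 0.75887
The outcome is not rare, so the OR lies further from 1 than the RR.

0.759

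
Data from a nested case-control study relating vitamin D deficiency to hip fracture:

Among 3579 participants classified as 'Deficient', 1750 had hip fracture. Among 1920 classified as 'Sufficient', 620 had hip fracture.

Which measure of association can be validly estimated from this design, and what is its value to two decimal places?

2.01

From the description: a = 1750, b = 1829, c = 620, d = 1300.
This is a nested case-control study: participants were sampled on outcome status, so risks in the source population cannot be estimated directly — relative risk is not valid here. The odds ratio is the appropriate measure.
OR = (a·d)/(b·c) = (1750 × 1300) / (1829 × 620) = 2275000 / 1133980 = 2.00621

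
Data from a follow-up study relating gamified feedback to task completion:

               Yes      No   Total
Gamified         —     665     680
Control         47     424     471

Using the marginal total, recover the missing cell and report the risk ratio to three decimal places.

The missing cell is in the exposed row: 680 − 665 = 15.
So a = 15, b = 665, c = 47, d = 424.
RR = [a/(a+b)] / [c/(c+d)] = (15/680) / (47/471) = 0.02206/0.09979 = 0.22106

0.221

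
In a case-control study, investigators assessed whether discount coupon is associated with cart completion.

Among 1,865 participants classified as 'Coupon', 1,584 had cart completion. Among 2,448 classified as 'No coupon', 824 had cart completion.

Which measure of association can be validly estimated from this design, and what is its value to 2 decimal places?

11.11

From the description: a = 1584, b = 281, c = 824, d = 1624.
This is a case-control study: participants were sampled on outcome status, so risks in the source population cannot be estimated directly — relative risk is not valid here. The odds ratio is the appropriate measure.
OR = (a·d)/(b·c) = (1584 × 1624) / (281 × 824) = 2572416 / 231544 = 11.10984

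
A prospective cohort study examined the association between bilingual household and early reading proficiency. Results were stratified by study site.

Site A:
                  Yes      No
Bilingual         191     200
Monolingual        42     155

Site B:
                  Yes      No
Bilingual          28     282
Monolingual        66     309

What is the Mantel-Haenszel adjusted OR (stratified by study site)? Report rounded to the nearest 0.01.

1.52

OR_MH = Σ(aᵢdᵢ/nᵢ) / Σ(bᵢcᵢ/nᵢ), where nᵢ is the stratum total.
Stratum 1 (Site A): n = 588; a·d/n = 191·155/588 = 50.3486; b·c/n = 200·42/588 = 14.2857
Stratum 2 (Site B): n = 685; a·d/n = 28·309/685 = 12.6307; b·c/n = 282·66/685 = 27.1708
OR_MH = (50.3486 + 12.6307) / (14.2857 + 27.1708) = 62.9793 / 41.4565 = 1.51917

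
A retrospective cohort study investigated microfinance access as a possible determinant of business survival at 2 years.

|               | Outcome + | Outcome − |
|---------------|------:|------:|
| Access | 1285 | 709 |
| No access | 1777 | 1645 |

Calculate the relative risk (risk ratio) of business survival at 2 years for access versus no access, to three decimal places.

Cells: a = 1285, b = 709, c = 1777, d = 1645.
Risk in exposed = 1285/1994 = 0.64443; risk in unexposed = 1777/3422 = 0.51929.
RR = 0.64443 / 0.51929 = 1.24100
The risk among the exposed is 1.24 times that among the unexposed.

1.241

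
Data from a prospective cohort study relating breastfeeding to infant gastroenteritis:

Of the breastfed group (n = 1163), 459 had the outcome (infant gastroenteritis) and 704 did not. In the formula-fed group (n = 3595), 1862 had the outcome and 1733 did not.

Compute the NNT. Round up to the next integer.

9

Risk in treated group = 459/1163 = 0.39467; risk in control = 1862/3595 = 0.51794.
Absolute risk reduction = 0.51794 − 0.39467 = 0.12327
NNT = 1 / ARR = 1 / 0.12327 = 8.112 → round up → 9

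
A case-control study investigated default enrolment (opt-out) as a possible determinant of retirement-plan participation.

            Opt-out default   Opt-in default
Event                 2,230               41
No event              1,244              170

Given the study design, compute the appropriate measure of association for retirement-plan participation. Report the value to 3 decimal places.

7.433

Reading the table with exposure as columns: a = 2230 (Opt-out default, case), b = 1244 (Opt-out default, non-case), c = 41 (Opt-in default, case), d = 170.
This is a case-control study: participants were sampled on outcome status, so risks in the source population cannot be estimated directly — relative risk is not valid here. The odds ratio is the appropriate measure.
OR = (a·d)/(b·c) = (2230 × 170) / (1244 × 41) = 379100 / 51004 = 7.43275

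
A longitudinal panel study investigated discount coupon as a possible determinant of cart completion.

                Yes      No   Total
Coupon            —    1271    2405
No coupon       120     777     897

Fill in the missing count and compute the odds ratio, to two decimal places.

5.78

The missing cell is in the exposed row: 2405 − 1271 = 1134.
So a = 1134, b = 1271, c = 120, d = 777.
OR = (a·d)/(b·c) = (1134 × 777) / (1271 × 120) = 881118 / 152520 = 5.77707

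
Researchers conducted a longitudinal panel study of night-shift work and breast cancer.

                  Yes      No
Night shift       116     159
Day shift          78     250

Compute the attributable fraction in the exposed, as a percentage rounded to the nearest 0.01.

Cells: a = 116, b = 159, c = 78, d = 250.
Risk in exposed = 116/275 = 0.42182; risk in unexposed = 78/328 = 0.23780.
RR = 0.42182/0.23780 = 1.77380
AR% = (RR − 1)/RR × 100 = (1.77380 − 1)/1.77380 × 100 = 43.6238%

43.62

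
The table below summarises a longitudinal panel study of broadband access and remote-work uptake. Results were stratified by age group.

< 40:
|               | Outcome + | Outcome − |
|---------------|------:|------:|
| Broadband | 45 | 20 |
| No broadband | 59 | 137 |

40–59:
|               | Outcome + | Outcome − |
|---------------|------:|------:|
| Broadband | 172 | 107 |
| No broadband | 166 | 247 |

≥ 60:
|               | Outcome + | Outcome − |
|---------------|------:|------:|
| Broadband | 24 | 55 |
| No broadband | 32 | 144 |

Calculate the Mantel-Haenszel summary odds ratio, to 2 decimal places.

2.66

OR_MH = Σ(aᵢdᵢ/nᵢ) / Σ(bᵢcᵢ/nᵢ), where nᵢ is the stratum total.
Stratum 1 (< 40): n = 261; a·d/n = 45·137/261 = 23.6207; b·c/n = 20·59/261 = 4.5211
Stratum 2 (40–59): n = 692; a·d/n = 172·247/692 = 61.3931; b·c/n = 107·166/692 = 25.6676
Stratum 3 (≥ 60): n = 255; a·d/n = 24·144/255 = 13.5529; b·c/n = 55·32/255 = 6.9020
OR_MH = (23.6207 + 61.3931 + 13.5529) / (4.5211 + 25.6676 + 6.9020) = 98.5667 / 37.0907 = 2.65745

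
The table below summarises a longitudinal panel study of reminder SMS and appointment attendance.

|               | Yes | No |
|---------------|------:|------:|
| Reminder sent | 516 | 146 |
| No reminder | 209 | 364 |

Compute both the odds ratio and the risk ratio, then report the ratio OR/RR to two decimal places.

2.88

Cells: a = 516, b = 146, c = 209, d = 364.
OR = (516·364)/(146·209) = 187824/30514 = 6.15534
Risk in exposed = 516/662 = 0.77946; risk in unexposed = 209/573 = 0.36475; RR = 2.13698
OR/RR = 6.15534 / 2.13698 = 2.88039
The outcome is not rare, so the OR lies further from 1 than the RR.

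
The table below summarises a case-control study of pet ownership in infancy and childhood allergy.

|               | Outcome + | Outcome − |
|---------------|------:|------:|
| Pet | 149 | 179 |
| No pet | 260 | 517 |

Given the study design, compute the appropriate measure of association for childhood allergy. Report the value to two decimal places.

Cells: a = 149, b = 179, c = 260, d = 517.
This is a case-control study: participants were sampled on outcome status, so risks in the source population cannot be estimated directly — relative risk is not valid here. The odds ratio is the appropriate measure.
OR = (a·d)/(b·c) = (149 × 517) / (179 × 260) = 77033 / 46540 = 1.65520

1.66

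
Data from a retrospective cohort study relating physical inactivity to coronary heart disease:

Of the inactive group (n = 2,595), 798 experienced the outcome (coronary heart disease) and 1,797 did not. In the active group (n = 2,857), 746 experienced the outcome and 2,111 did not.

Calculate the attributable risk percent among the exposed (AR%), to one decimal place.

From the description: a = 798, b = 1797, c = 746, d = 2111.
Risk in exposed = 798/2595 = 0.30751; risk in unexposed = 746/2857 = 0.26111.
RR = 0.30751/0.26111 = 1.17771
AR% = (RR − 1)/RR × 100 = (1.17771 − 1)/1.17771 × 100 = 15.0892%

15.1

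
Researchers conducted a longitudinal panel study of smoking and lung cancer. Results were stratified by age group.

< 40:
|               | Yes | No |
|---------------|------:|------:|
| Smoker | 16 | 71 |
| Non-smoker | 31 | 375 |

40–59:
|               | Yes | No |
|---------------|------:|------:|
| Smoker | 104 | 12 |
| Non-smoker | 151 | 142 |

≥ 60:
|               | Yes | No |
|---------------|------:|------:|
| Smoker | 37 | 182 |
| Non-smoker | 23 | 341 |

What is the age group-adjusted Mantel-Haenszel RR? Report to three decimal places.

RR_MH = Σ(aᵢ·n₀ᵢ/nᵢ) / Σ(cᵢ·n₁ᵢ/nᵢ), with n₁ᵢ = aᵢ+bᵢ (exposed), n₀ᵢ = cᵢ+dᵢ (unexposed), nᵢ = n₁ᵢ+n₀ᵢ.
Stratum 1 (< 40): n₁ = 87, n₀ = 406, n = 493; a·n₀/n = 16·406/493 = 13.1765; c·n₁/n = 31·87/493 = 5.4706
Stratum 2 (40–59): n₁ = 116, n₀ = 293, n = 409; a·n₀/n = 104·293/409 = 74.5037; c·n₁/n = 151·116/409 = 42.8264
Stratum 3 (≥ 60): n₁ = 219, n₀ = 364, n = 583; a·n₀/n = 37·364/583 = 23.1012; c·n₁/n = 23·219/583 = 8.6398
RR_MH = (13.1765 + 74.5037 + 23.1012) / (5.4706 + 42.8264 + 8.6398) = 110.7813 / 56.9368 = 1.94569

1.946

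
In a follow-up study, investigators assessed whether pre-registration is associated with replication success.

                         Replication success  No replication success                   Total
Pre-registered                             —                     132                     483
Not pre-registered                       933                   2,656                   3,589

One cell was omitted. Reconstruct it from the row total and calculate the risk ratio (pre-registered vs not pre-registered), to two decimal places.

The missing cell is in the exposed row: 483 − 132 = 351.
So a = 351, b = 132, c = 933, d = 2656.
RR = [a/(a+b)] / [c/(c+d)] = (351/483) / (933/3589) = 0.72671/0.25996 = 2.79545

2.80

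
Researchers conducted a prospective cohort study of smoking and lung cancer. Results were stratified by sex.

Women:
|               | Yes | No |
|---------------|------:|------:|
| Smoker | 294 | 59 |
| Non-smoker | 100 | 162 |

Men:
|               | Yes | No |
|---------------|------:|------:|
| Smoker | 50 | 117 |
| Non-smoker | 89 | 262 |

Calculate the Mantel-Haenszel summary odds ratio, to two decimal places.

OR_MH = Σ(aᵢdᵢ/nᵢ) / Σ(bᵢcᵢ/nᵢ), where nᵢ is the stratum total.
Stratum 1 (Women): n = 615; a·d/n = 294·162/615 = 77.4439; b·c/n = 59·100/615 = 9.5935
Stratum 2 (Men): n = 518; a·d/n = 50·262/518 = 25.2896; b·c/n = 117·89/518 = 20.1023
OR_MH = (77.4439 + 25.2896) / (9.5935 + 20.1023) = 102.7335 / 29.6958 = 3.45953

3.46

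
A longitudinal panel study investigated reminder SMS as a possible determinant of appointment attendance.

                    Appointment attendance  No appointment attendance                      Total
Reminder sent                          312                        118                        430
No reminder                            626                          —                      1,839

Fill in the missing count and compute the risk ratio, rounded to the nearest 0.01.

The missing cell is in the unexposed row: 1839 − 626 = 1213.
So a = 312, b = 118, c = 626, d = 1213.
RR = [a/(a+b)] / [c/(c+d)] = (312/430) / (626/1839) = 0.72558/0.34040 = 2.13154

2.13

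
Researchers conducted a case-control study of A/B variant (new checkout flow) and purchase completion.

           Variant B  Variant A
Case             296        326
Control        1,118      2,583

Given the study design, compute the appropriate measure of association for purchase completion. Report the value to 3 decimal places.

2.098

Reading the table with exposure as columns: a = 296 (Variant B, case), b = 1118 (Variant B, non-case), c = 326 (Variant A, case), d = 2583.
This is a case-control study: participants were sampled on outcome status, so risks in the source population cannot be estimated directly — relative risk is not valid here. The odds ratio is the appropriate measure.
OR = (a·d)/(b·c) = (296 × 2583) / (1118 × 326) = 764568 / 364468 = 2.09776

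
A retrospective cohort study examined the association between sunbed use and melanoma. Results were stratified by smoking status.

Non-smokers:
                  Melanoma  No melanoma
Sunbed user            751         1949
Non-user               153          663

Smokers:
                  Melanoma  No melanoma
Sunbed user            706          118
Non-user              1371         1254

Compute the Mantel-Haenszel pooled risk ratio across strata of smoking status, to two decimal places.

1.60

RR_MH = Σ(aᵢ·n₀ᵢ/nᵢ) / Σ(cᵢ·n₁ᵢ/nᵢ), with n₁ᵢ = aᵢ+bᵢ (exposed), n₀ᵢ = cᵢ+dᵢ (unexposed), nᵢ = n₁ᵢ+n₀ᵢ.
Stratum 1 (Non-smokers): n₁ = 2700, n₀ = 816, n = 3516; a·n₀/n = 751·816/3516 = 174.2935; c·n₁/n = 153·2700/3516 = 117.4915
Stratum 2 (Smokers): n₁ = 824, n₀ = 2625, n = 3449; a·n₀/n = 706·2625/3449 = 537.3297; c·n₁/n = 1371·824/3449 = 327.5454
RR_MH = (174.2935 + 537.3297) / (117.4915 + 327.5454) = 711.6232 / 445.0368 = 1.59902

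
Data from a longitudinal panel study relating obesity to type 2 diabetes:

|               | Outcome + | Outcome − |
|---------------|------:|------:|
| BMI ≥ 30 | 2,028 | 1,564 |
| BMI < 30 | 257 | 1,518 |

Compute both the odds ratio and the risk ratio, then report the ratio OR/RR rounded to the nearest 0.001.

Cells: a = 2028, b = 1564, c = 257, d = 1518.
OR = (2028·1518)/(1564·257) = 3078504/401948 = 7.65896
Risk in exposed = 2028/3592 = 0.56459; risk in unexposed = 257/1775 = 0.14479; RR = 3.89939
OR/RR = 7.65896 / 3.89939 = 1.96414
The outcome is not rare, so the OR lies further from 1 than the RR.

1.964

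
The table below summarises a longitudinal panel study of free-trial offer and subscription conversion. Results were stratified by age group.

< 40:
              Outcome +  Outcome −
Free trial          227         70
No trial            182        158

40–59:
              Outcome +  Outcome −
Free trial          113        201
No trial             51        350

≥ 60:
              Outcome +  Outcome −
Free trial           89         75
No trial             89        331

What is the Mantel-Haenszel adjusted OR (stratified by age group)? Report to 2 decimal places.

OR_MH = Σ(aᵢdᵢ/nᵢ) / Σ(bᵢcᵢ/nᵢ), where nᵢ is the stratum total.
Stratum 1 (< 40): n = 637; a·d/n = 227·158/637 = 56.3046; b·c/n = 70·182/637 = 20.0000
Stratum 2 (40–59): n = 715; a·d/n = 113·350/715 = 55.3147; b·c/n = 201·51/715 = 14.3371
Stratum 3 (≥ 60): n = 584; a·d/n = 89·331/584 = 50.4435; b·c/n = 75·89/584 = 11.4298
OR_MH = (56.3046 + 55.3147 + 50.4435) / (20.0000 + 14.3371 + 11.4298) = 162.0627 / 45.7669 = 3.54105

3.54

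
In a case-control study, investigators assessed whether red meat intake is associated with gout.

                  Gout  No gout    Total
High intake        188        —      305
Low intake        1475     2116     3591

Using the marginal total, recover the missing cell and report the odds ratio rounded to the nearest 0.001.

2.305

The missing cell is in the exposed row: 305 − 188 = 117.
So a = 188, b = 117, c = 1475, d = 2116.
OR = (a·d)/(b·c) = (188 × 2116) / (117 × 1475) = 397808 / 172575 = 2.30513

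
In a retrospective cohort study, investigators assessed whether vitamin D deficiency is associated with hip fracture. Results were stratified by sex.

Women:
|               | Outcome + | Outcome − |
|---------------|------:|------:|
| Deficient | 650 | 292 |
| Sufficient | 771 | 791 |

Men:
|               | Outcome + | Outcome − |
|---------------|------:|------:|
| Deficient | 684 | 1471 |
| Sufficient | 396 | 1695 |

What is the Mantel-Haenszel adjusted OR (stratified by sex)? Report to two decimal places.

OR_MH = Σ(aᵢdᵢ/nᵢ) / Σ(bᵢcᵢ/nᵢ), where nᵢ is the stratum total.
Stratum 1 (Women): n = 2504; a·d/n = 650·791/2504 = 205.3315; b·c/n = 292·771/2504 = 89.9089
Stratum 2 (Men): n = 4246; a·d/n = 684·1695/4246 = 273.0523; b·c/n = 1471·396/4246 = 137.1917
OR_MH = (205.3315 + 273.0523) / (89.9089 + 137.1917) = 478.3838 / 227.1007 = 2.10648

2.11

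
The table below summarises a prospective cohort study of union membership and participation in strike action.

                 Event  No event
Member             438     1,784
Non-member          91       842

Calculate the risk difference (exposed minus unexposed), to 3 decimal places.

Cells: a = 438, b = 1784, c = 91, d = 842.
Risk in exposed = 438/2222 = 0.197120; risk in unexposed = 91/933 = 0.097535.
Risk difference = 0.197120 − 0.097535 = 0.099585

0.100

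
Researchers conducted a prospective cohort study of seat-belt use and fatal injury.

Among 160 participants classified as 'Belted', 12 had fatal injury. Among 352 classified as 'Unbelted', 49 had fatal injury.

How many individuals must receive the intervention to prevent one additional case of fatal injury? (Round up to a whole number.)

Risk in treated group = 12/160 = 0.07500; risk in control = 49/352 = 0.13920.
Absolute risk reduction = 0.13920 − 0.07500 = 0.06420
NNT = 1 / ARR = 1 / 0.06420 = 15.575 → round up → 16

16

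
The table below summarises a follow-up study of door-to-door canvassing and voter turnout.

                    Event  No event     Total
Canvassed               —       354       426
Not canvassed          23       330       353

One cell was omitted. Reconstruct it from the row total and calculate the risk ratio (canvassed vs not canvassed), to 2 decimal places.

2.59

The missing cell is in the exposed row: 426 − 354 = 72.
So a = 72, b = 354, c = 23, d = 330.
RR = [a/(a+b)] / [c/(c+d)] = (72/426) / (23/353) = 0.16901/0.06516 = 2.59400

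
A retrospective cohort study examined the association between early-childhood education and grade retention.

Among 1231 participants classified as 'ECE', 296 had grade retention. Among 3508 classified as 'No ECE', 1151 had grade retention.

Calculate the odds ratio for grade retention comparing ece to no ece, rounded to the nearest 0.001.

From the description: a = 296, b = 935, c = 1151, d = 2357.
OR = (a·d)/(b·c) = (296 × 2357) / (935 × 1151) = 697672 / 1076185 = 0.64828
Exposure is associated with lower odds of grade retention (OR = 0.65 < 1).

0.648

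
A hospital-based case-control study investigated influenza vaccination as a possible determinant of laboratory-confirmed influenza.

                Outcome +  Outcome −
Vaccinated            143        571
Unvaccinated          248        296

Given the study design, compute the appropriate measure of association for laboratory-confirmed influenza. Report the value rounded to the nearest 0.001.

Cells: a = 143, b = 571, c = 248, d = 296.
This is a hospital-based case-control study: participants were sampled on outcome status, so risks in the source population cannot be estimated directly — relative risk is not valid here. The odds ratio is the appropriate measure.
OR = (a·d)/(b·c) = (143 × 296) / (571 × 248) = 42328 / 141608 = 0.29891

0.299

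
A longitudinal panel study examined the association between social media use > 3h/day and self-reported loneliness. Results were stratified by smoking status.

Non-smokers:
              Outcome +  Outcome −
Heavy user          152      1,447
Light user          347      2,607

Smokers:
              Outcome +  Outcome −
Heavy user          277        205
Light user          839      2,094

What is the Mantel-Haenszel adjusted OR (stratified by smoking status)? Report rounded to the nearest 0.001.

1.599

OR_MH = Σ(aᵢdᵢ/nᵢ) / Σ(bᵢcᵢ/nᵢ), where nᵢ is the stratum total.
Stratum 1 (Non-smokers): n = 4553; a·d/n = 152·2607/4553 = 87.0336; b·c/n = 1447·347/4553 = 110.2809
Stratum 2 (Smokers): n = 3415; a·d/n = 277·2094/3415 = 169.8501; b·c/n = 205·839/3415 = 50.3646
OR_MH = (87.0336 + 169.8501) / (110.2809 + 50.3646) = 256.8837 / 160.6455 = 1.59907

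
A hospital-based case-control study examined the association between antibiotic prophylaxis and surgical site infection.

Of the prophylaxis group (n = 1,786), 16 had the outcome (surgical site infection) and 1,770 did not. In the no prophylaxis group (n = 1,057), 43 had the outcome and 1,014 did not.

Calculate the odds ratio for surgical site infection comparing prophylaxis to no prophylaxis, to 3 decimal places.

From the description: a = 16, b = 1770, c = 43, d = 1014.
OR = (a·d)/(b·c) = (16 × 1014) / (1770 × 43) = 16224 / 76110 = 0.21317
Exposure is associated with lower odds of surgical site infection (OR = 0.21 < 1).

0.213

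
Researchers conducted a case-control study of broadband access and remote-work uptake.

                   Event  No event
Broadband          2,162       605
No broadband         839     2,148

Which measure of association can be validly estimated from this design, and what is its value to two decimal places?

Cells: a = 2162, b = 605, c = 839, d = 2148.
This is a case-control study: participants were sampled on outcome status, so risks in the source population cannot be estimated directly — relative risk is not valid here. The odds ratio is the appropriate measure.
OR = (a·d)/(b·c) = (2162 × 2148) / (605 × 839) = 4643976 / 507595 = 9.14898

9.15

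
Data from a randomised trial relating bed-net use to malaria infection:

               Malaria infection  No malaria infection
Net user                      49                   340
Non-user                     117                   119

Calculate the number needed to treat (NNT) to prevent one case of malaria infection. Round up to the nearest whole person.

3

Risk in treated group = 49/389 = 0.12596; risk in control = 117/236 = 0.49576.
Absolute risk reduction = 0.49576 − 0.12596 = 0.36980
NNT = 1 / ARR = 1 / 0.36980 = 2.704 → round up → 3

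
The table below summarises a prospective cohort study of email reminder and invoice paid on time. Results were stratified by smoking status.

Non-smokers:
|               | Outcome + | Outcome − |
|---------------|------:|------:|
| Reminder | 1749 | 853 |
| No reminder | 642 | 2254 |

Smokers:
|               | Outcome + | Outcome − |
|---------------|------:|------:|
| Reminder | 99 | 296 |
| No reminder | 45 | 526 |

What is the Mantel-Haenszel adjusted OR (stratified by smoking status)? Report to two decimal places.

OR_MH = Σ(aᵢdᵢ/nᵢ) / Σ(bᵢcᵢ/nᵢ), where nᵢ is the stratum total.
Stratum 1 (Non-smokers): n = 5498; a·d/n = 1749·2254/5498 = 717.0327; b·c/n = 853·642/5498 = 99.6046
Stratum 2 (Smokers): n = 966; a·d/n = 99·526/966 = 53.9068; b·c/n = 296·45/966 = 13.7888
OR_MH = (717.0327 + 53.9068) / (99.6046 + 13.7888) = 770.9396 / 113.3934 = 6.79880

6.80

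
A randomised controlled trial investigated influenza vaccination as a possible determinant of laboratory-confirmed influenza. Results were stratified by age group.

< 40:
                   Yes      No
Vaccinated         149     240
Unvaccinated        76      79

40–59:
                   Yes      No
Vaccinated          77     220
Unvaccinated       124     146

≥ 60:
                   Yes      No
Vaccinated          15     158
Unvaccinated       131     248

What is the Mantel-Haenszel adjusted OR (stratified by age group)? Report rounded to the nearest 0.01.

OR_MH = Σ(aᵢdᵢ/nᵢ) / Σ(bᵢcᵢ/nᵢ), where nᵢ is the stratum total.
Stratum 1 (< 40): n = 544; a·d/n = 149·79/544 = 21.6379; b·c/n = 240·76/544 = 33.5294
Stratum 2 (40–59): n = 567; a·d/n = 77·146/567 = 19.8272; b·c/n = 220·124/567 = 48.1129
Stratum 3 (≥ 60): n = 552; a·d/n = 15·248/552 = 6.7391; b·c/n = 158·131/552 = 37.4964
OR_MH = (21.6379 + 19.8272 + 6.7391) / (33.5294 + 48.1129 + 37.4964) = 48.2042 / 119.1387 = 0.40461

0.40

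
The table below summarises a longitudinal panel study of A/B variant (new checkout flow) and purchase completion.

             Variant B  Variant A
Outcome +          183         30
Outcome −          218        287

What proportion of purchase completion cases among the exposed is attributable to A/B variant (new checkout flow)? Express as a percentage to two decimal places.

79.26

Reading the table with exposure as columns: a = 183 (Variant B, case), b = 218 (Variant B, non-case), c = 30 (Variant A, case), d = 287.
Risk in exposed = 183/401 = 0.45636; risk in unexposed = 30/317 = 0.09464.
RR = 0.45636/0.09464 = 4.82219
AR% = (RR − 1)/RR × 100 = (4.82219 − 1)/4.82219 × 100 = 79.2626%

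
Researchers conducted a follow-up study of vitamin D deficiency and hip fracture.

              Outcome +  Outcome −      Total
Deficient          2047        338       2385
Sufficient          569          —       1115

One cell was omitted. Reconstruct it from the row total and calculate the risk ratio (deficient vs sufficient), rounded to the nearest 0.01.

The missing cell is in the unexposed row: 1115 − 569 = 546.
So a = 2047, b = 338, c = 569, d = 546.
RR = [a/(a+b)] / [c/(c+d)] = (2047/2385) / (569/1115) = 0.85828/0.51031 = 1.68187

1.68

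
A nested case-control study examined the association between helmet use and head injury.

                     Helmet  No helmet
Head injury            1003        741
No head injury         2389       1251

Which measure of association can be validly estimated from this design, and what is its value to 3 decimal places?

0.709

Reading the table with exposure as columns: a = 1003 (Helmet, case), b = 2389 (Helmet, non-case), c = 741 (No helmet, case), d = 1251.
This is a nested case-control study: participants were sampled on outcome status, so risks in the source population cannot be estimated directly — relative risk is not valid here. The odds ratio is the appropriate measure.
OR = (a·d)/(b·c) = (1003 × 1251) / (2389 × 741) = 1254753 / 1770249 = 0.70880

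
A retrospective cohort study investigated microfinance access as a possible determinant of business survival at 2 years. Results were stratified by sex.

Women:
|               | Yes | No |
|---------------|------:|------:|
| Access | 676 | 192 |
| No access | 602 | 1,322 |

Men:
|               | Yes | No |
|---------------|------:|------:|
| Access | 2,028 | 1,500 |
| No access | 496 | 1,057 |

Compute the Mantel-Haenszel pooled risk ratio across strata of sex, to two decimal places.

2.04

RR_MH = Σ(aᵢ·n₀ᵢ/nᵢ) / Σ(cᵢ·n₁ᵢ/nᵢ), with n₁ᵢ = aᵢ+bᵢ (exposed), n₀ᵢ = cᵢ+dᵢ (unexposed), nᵢ = n₁ᵢ+n₀ᵢ.
Stratum 1 (Women): n₁ = 868, n₀ = 1924, n = 2792; a·n₀/n = 676·1924/2792 = 465.8395; c·n₁/n = 602·868/2792 = 187.1547
Stratum 2 (Men): n₁ = 3528, n₀ = 1553, n = 5081; a·n₀/n = 2028·1553/5081 = 619.8551; c·n₁/n = 496·3528/5081 = 344.3983
RR_MH = (465.8395 + 619.8551) / (187.1547 + 344.3983) = 1085.6947 / 531.5531 = 2.04250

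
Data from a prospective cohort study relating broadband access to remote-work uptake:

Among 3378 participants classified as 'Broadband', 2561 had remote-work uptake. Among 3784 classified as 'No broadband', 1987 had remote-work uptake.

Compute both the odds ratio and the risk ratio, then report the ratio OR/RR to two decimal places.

From the description: a = 2561, b = 817, c = 1987, d = 1797.
OR = (2561·1797)/(817·1987) = 4602117/1623379 = 2.83490
Risk in exposed = 2561/3378 = 0.75814; risk in unexposed = 1987/3784 = 0.52511; RR = 1.44379
OR/RR = 2.83490 / 1.44379 = 1.96352
The outcome is not rare, so the OR lies further from 1 than the RR.

1.96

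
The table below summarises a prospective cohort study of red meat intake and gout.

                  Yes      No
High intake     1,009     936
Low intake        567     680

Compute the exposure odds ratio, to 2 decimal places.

Cells: a = 1009, b = 936, c = 567, d = 680.
OR = (a·d)/(b·c) = (1009 × 680) / (936 × 567) = 686120 / 530712 = 1.29283
The odds of gout are about 1.29 times as high in the high intake group.

1.29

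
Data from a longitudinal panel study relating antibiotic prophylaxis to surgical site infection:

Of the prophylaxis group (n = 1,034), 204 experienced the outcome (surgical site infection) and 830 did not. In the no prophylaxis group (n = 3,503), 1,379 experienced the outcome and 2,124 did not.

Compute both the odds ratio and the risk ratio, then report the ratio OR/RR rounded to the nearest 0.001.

0.755

From the description: a = 204, b = 830, c = 1379, d = 2124.
OR = (204·2124)/(830·1379) = 433296/1144570 = 0.37857
Risk in exposed = 204/1034 = 0.19729; risk in unexposed = 1379/3503 = 0.39366; RR = 0.50117
OR/RR = 0.37857 / 0.50117 = 0.75536
The outcome is not rare, so the OR lies further from 1 than the RR.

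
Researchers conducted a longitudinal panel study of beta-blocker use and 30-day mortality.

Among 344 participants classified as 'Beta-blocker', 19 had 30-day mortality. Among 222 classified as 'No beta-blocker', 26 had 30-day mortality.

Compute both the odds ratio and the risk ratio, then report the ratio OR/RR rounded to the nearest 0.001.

From the description: a = 19, b = 325, c = 26, d = 196.
OR = (19·196)/(325·26) = 3724/8450 = 0.44071
Risk in exposed = 19/344 = 0.05523; risk in unexposed = 26/222 = 0.11712; RR = 0.47160
OR/RR = 0.44071 / 0.47160 = 0.93450
The outcome is not rare, so the OR lies further from 1 than the RR.

0.934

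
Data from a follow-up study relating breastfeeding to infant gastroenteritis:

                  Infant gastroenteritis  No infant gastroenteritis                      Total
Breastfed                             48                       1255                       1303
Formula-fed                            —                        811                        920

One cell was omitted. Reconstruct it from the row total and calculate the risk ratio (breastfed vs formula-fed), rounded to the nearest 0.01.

The missing cell is in the unexposed row: 920 − 811 = 109.
So a = 48, b = 1255, c = 109, d = 811.
RR = [a/(a+b)] / [c/(c+d)] = (48/1303) / (109/920) = 0.03684/0.11848 = 0.31093

0.31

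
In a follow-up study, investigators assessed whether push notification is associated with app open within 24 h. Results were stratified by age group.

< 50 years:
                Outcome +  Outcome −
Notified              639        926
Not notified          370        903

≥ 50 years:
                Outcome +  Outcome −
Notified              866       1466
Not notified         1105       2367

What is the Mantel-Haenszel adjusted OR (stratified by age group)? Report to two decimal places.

OR_MH = Σ(aᵢdᵢ/nᵢ) / Σ(bᵢcᵢ/nᵢ), where nᵢ is the stratum total.
Stratum 1 (< 50 years): n = 2838; a·d/n = 639·903/2838 = 203.3182; b·c/n = 926·370/2838 = 120.7259
Stratum 2 (≥ 50 years): n = 5804; a·d/n = 866·2367/5804 = 353.1740; b·c/n = 1466·1105/5804 = 279.1058
OR_MH = (203.3182 + 353.1740) / (120.7259 + 279.1058) = 556.4922 / 399.8317 = 1.39182

1.39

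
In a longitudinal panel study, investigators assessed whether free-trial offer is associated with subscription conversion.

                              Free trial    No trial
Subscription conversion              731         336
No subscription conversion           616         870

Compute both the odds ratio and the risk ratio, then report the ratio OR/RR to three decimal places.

Reading the table with exposure as columns: a = 731 (Free trial, case), b = 616 (Free trial, non-case), c = 336 (No trial, case), d = 870.
OR = (731·870)/(616·336) = 635970/206976 = 3.07268
Risk in exposed = 731/1347 = 0.54269; risk in unexposed = 336/1206 = 0.27861; RR = 1.94786
OR/RR = 3.07268 / 1.94786 = 1.57746
The outcome is not rare, so the OR lies further from 1 than the RR.

1.577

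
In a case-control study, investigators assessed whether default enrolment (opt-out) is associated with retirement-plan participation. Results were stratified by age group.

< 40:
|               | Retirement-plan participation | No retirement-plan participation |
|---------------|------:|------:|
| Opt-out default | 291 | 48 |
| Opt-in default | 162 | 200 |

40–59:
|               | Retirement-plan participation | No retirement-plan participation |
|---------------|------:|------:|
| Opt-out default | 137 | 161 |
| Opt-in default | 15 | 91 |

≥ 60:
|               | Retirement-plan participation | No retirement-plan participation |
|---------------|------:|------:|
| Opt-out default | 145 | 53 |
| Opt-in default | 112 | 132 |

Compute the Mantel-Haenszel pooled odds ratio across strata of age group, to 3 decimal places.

5.154

OR_MH = Σ(aᵢdᵢ/nᵢ) / Σ(bᵢcᵢ/nᵢ), where nᵢ is the stratum total.
Stratum 1 (< 40): n = 701; a·d/n = 291·200/701 = 83.0243; b·c/n = 48·162/701 = 11.0927
Stratum 2 (40–59): n = 404; a·d/n = 137·91/404 = 30.8589; b·c/n = 161·15/404 = 5.9777
Stratum 3 (≥ 60): n = 442; a·d/n = 145·132/442 = 43.3032; b·c/n = 53·112/442 = 13.4299
OR_MH = (83.0243 + 30.8589 + 43.3032) / (11.0927 + 5.9777 + 13.4299) = 157.1863 / 30.5003 = 5.15360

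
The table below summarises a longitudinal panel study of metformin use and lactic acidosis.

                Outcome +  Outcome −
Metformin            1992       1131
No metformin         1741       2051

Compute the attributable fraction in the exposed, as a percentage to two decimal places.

Cells: a = 1992, b = 1131, c = 1741, d = 2051.
Risk in exposed = 1992/3123 = 0.63785; risk in unexposed = 1741/3792 = 0.45912.
RR = 0.63785/0.45912 = 1.38927
AR% = (RR − 1)/RR × 100 = (1.38927 − 1)/1.38927 × 100 = 28.0198%

28.02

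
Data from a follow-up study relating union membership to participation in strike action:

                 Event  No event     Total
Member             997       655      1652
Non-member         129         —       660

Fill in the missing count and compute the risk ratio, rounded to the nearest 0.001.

3.088

The missing cell is in the unexposed row: 660 − 129 = 531.
So a = 997, b = 655, c = 129, d = 531.
RR = [a/(a+b)] / [c/(c+d)] = (997/1652) / (129/660) = 0.60351/0.19545 = 3.08773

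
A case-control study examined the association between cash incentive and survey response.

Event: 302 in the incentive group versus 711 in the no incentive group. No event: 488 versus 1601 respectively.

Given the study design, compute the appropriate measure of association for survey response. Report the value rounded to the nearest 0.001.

From the description: a = 302, b = 488, c = 711, d = 1601.
This is a case-control study: participants were sampled on outcome status, so risks in the source population cannot be estimated directly — relative risk is not valid here. The odds ratio is the appropriate measure.
OR = (a·d)/(b·c) = (302 × 1601) / (488 × 711) = 483502 / 346968 = 1.39351

1.394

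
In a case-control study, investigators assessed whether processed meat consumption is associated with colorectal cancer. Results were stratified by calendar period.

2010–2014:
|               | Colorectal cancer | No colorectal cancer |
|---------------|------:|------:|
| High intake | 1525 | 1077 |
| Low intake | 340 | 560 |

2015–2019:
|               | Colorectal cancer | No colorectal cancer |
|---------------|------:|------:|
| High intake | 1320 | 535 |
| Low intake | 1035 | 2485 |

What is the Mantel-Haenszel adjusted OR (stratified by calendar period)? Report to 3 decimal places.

OR_MH = Σ(aᵢdᵢ/nᵢ) / Σ(bᵢcᵢ/nᵢ), where nᵢ is the stratum total.
Stratum 1 (2010–2014): n = 3502; a·d/n = 1525·560/3502 = 243.8607; b·c/n = 1077·340/3502 = 104.5631
Stratum 2 (2015–2019): n = 5375; a·d/n = 1320·2485/5375 = 610.2698; b·c/n = 535·1035/5375 = 103.0186
OR_MH = (243.8607 + 610.2698) / (104.5631 + 103.0186) = 854.1304 / 207.5817 = 4.11467

4.115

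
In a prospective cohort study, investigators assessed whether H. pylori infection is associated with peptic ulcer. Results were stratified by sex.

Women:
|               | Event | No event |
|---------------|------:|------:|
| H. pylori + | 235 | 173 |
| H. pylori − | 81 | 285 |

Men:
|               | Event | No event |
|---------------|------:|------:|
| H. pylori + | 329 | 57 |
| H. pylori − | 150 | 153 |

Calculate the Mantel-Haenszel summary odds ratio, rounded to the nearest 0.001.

5.230

OR_MH = Σ(aᵢdᵢ/nᵢ) / Σ(bᵢcᵢ/nᵢ), where nᵢ is the stratum total.
Stratum 1 (Women): n = 774; a·d/n = 235·285/774 = 86.5310; b·c/n = 173·81/774 = 18.1047
Stratum 2 (Men): n = 689; a·d/n = 329·153/689 = 73.0581; b·c/n = 57·150/689 = 12.4093
OR_MH = (86.5310 + 73.0581) / (18.1047 + 12.4093) = 159.5891 / 30.5139 = 5.23004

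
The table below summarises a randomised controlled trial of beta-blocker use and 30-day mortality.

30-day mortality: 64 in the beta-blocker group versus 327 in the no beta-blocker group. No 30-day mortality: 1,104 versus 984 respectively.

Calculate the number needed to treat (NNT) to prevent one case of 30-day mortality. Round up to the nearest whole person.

Risk in treated group = 64/1168 = 0.05479; risk in control = 327/1311 = 0.24943.
Absolute risk reduction = 0.24943 − 0.05479 = 0.19463
NNT = 1 / ARR = 1 / 0.19463 = 5.138 → round up → 6

6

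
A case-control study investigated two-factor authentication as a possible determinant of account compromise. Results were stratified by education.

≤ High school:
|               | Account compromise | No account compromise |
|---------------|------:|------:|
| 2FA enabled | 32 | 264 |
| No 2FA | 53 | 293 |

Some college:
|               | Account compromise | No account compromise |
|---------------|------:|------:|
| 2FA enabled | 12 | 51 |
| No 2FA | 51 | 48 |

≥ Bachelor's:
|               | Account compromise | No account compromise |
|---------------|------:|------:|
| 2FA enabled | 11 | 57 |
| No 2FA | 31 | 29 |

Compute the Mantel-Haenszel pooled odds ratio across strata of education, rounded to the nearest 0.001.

OR_MH = Σ(aᵢdᵢ/nᵢ) / Σ(bᵢcᵢ/nᵢ), where nᵢ is the stratum total.
Stratum 1 (≤ High school): n = 642; a·d/n = 32·293/642 = 14.6044; b·c/n = 264·53/642 = 21.7944
Stratum 2 (Some college): n = 162; a·d/n = 12·48/162 = 3.5556; b·c/n = 51·51/162 = 16.0556
Stratum 3 (≥ Bachelor's): n = 128; a·d/n = 11·29/128 = 2.4922; b·c/n = 57·31/128 = 13.8047
OR_MH = (14.6044 + 3.5556 + 2.4922) / (21.7944 + 16.0556 + 13.8047) = 20.6521 / 51.6546 = 0.39981

0.400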